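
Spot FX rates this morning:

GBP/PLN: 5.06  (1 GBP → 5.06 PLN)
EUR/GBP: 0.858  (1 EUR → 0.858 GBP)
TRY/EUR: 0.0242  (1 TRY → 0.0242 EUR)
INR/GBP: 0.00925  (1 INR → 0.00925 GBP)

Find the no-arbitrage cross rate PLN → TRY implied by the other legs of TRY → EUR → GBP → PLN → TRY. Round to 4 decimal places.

Known legs of the cycle: 0.0242 × 0.858 × 5.06 = 0.105063816
For no arbitrage the full-cycle product must be 1, so the missing rate is 1 / 0.105063816 ≈ 9.518025.

9.5180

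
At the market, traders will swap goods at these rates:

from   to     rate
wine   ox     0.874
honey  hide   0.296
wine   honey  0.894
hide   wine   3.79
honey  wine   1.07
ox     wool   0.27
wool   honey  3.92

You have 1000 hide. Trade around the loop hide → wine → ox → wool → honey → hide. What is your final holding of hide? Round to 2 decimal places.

1000 hide × 3.79 = 3790 wine
3790 wine × 0.874 = 3312.46 ox
3312.46 ox × 0.27 = 894.3642 wool
894.3642 wool × 3.92 = 3505.907664 honey
3505.907664 honey × 0.296 = 1037.748668544 hide

1037.75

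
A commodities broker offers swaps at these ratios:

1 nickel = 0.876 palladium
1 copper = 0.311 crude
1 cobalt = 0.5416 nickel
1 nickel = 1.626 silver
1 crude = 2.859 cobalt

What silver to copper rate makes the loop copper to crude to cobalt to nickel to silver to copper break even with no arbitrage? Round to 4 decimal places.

Known legs of the cycle: 0.311 × 2.859 × 0.5416 × 1.626 = 0.7830215979984
For no arbitrage the full-cycle product must be 1, so the missing rate is 1 / 0.7830215979984 ≈ 1.277104.

1.2771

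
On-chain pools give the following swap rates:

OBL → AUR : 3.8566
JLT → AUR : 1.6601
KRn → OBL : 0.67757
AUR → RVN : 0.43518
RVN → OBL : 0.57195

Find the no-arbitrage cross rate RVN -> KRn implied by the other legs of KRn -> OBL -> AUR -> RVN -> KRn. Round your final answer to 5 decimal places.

0.87937

Known legs of the cycle: 0.67757 × 3.8566 × 0.43518 = 1.13717602193316
For no arbitrage the full-cycle product must be 1, so the missing rate is 1 / 1.13717602193316 ≈ 0.8793713.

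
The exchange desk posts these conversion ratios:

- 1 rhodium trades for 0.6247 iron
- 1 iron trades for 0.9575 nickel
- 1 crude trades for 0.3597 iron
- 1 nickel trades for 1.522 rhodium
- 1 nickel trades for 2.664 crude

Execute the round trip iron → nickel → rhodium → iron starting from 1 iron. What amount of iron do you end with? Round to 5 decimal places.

0.91038

1 iron × 0.9575 = 0.9575 nickel
0.9575 nickel × 1.522 = 1.457315 rhodium
1.457315 rhodium × 0.6247 = 0.9103846805 iron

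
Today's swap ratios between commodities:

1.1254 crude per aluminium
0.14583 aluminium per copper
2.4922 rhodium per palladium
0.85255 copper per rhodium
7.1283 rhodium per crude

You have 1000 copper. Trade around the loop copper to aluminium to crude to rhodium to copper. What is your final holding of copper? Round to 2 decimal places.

997.38

1000 copper × 0.14583 = 145.83 aluminium
145.83 aluminium × 1.1254 = 164.117082 crude
164.117082 crude × 7.1283 = 1169.8757956206 rhodium
1169.8757956206 rhodium × 0.85255 = 997.37760955634253 copper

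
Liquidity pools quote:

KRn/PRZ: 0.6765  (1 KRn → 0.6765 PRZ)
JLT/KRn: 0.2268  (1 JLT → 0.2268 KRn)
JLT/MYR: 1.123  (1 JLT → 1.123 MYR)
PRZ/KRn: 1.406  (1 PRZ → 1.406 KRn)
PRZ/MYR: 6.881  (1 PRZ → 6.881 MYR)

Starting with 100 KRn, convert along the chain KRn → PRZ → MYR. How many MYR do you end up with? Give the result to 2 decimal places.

465.50

100 KRn × 0.6765 = 67.65 PRZ
67.65 PRZ × 6.881 = 465.49965 MYR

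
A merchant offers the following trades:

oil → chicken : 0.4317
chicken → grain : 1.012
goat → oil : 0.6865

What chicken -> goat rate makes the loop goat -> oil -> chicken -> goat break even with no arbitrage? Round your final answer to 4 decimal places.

3.3743

Known legs of the cycle: 0.6865 × 0.4317 = 0.29636205
For no arbitrage the full-cycle product must be 1, so the missing rate is 1 / 0.29636205 ≈ 3.374251.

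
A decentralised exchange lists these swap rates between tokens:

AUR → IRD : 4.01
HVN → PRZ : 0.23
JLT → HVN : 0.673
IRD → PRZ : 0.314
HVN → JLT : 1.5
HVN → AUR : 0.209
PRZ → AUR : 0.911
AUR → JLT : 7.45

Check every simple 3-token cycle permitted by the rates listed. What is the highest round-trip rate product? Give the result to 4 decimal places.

PRZ→AUR→IRD→PRZ: 0.911 × 4.01 × 0.314 = 1.14708
HVN→AUR→JLT→HVN: 0.209 × 7.45 × 0.673 = 1.04789
Maximum is PRZ→AUR→IRD→PRZ at 1.1471; arbitrage exists.

1.1471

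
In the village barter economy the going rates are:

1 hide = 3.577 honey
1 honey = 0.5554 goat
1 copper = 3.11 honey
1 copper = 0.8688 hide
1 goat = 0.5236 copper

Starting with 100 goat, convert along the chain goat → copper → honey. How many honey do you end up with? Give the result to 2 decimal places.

162.84

100 goat × 0.5236 = 52.36 copper
52.36 copper × 3.11 = 162.8396 honey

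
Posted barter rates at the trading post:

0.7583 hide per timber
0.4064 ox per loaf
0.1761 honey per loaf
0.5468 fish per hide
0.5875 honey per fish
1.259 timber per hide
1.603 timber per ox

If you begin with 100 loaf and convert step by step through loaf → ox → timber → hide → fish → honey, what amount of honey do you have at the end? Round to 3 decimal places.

15.870

100 loaf × 0.4064 = 40.64 ox
40.64 ox × 1.603 = 65.14592 timber
65.14592 timber × 0.7583 = 49.400151136 hide
49.400151136 hide × 0.5468 = 27.0120026411648 fish
27.0120026411648 fish × 0.5875 = 15.86955155168432 honey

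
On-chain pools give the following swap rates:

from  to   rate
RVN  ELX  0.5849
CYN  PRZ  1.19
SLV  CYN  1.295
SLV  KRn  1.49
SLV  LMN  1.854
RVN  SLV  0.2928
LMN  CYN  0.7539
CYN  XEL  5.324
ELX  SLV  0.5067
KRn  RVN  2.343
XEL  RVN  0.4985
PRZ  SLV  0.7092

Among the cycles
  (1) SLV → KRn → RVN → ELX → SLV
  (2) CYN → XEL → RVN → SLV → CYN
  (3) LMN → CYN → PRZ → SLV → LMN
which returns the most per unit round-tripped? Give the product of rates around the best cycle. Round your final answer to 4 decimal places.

1.1796

(1) 1.49 × 2.343 × 0.5849 × 0.5067 = 1.03464
(2) 5.324 × 0.4985 × 0.2928 × 1.295 = 1.00634
(3) 0.7539 × 1.19 × 0.7092 × 1.854 = 1.17961
Highest is cycle (3) at 1.1796 (>1, arbitrage).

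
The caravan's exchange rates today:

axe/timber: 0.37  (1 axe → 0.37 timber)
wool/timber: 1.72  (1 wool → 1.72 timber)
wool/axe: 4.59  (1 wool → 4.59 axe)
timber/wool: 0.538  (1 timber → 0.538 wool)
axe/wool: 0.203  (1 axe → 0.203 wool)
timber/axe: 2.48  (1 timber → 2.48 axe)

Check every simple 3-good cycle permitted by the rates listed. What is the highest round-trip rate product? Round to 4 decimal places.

timber→wool→axe→timber: 0.538 × 4.59 × 0.37 = 0.91369
timber→axe→wool→timber: 2.48 × 0.203 × 1.72 = 0.86592
Maximum is timber→wool→axe→timber at 0.9137; no arbitrage — every cycle loses value.

0.9137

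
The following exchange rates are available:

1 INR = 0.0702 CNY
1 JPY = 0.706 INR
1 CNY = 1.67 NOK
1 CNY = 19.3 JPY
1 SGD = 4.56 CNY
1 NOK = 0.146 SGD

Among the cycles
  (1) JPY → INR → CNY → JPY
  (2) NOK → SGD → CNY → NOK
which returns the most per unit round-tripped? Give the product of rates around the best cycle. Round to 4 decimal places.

1.1118

(1) 0.706 × 0.0702 × 19.3 = 0.95653
(2) 0.146 × 4.56 × 1.67 = 1.11182
Highest is cycle (2) at 1.1118 (>1, arbitrage).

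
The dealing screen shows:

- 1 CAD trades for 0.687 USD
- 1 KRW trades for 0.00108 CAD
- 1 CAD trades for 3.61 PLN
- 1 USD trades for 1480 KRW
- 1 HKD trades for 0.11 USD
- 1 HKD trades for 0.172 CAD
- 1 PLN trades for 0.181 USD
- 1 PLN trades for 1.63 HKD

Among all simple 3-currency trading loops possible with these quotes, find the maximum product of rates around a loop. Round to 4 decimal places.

1.0981

CAD→USD→KRW→CAD: 0.687 × 1480 × 0.00108 = 1.09810
HKD→CAD→PLN→HKD: 0.172 × 3.61 × 1.63 = 1.01210
Maximum is CAD→USD→KRW→CAD at 1.0981; arbitrage exists.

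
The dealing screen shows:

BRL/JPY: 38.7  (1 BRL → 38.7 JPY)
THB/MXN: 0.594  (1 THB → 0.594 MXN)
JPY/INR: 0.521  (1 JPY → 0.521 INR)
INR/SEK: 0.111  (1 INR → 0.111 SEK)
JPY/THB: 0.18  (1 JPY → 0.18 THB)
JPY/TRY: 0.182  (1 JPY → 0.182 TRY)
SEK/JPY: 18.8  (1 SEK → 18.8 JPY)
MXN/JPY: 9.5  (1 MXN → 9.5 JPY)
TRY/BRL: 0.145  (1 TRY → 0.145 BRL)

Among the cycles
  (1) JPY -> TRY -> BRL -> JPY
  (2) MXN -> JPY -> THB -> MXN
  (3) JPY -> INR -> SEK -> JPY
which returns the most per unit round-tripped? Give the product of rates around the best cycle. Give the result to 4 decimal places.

1.0872

(1) 0.182 × 0.145 × 38.7 = 1.02129
(2) 9.5 × 0.18 × 0.594 = 1.01574
(3) 0.521 × 0.111 × 18.8 = 1.08722
Highest is cycle (3) at 1.0872 (>1, arbitrage).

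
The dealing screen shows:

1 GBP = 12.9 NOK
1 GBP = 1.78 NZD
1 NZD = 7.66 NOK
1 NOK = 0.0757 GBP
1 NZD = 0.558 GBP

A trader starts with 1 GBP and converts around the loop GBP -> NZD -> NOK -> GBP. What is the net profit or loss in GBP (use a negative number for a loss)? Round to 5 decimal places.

0.03215

1 GBP × 1.78 = 1.78 NZD
1.78 NZD × 7.66 = 13.6348 NOK
13.6348 NOK × 0.0757 = 1.03215436 GBP
Net change: 1.03215436 − 1 = 0.03215436 GBP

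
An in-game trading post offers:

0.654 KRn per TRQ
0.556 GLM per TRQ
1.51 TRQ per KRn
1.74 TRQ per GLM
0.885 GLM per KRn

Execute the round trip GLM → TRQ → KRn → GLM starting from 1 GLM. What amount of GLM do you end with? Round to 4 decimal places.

1 GLM × 1.74 = 1.74 TRQ
1.74 TRQ × 0.654 = 1.13796 KRn
1.13796 KRn × 0.885 = 1.0070946 GLM

1.0071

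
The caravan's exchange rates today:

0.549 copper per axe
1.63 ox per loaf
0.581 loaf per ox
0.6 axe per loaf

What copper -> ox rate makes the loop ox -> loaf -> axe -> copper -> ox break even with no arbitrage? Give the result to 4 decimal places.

5.2252

Known legs of the cycle: 0.581 × 0.6 × 0.549 = 0.1913814
For no arbitrage the full-cycle product must be 1, so the missing rate is 1 / 0.1913814 ≈ 5.225168.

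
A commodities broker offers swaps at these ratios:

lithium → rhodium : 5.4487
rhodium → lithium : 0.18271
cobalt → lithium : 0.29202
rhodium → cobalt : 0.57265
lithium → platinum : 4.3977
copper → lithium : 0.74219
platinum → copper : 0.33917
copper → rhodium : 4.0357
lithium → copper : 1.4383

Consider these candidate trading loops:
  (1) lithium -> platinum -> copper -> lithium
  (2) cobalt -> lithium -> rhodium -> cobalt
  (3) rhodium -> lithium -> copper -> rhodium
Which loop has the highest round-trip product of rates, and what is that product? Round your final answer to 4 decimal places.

1.1070

(1) 4.3977 × 0.33917 × 0.74219 = 1.10703
(2) 0.29202 × 5.4487 × 0.57265 = 0.91116
(3) 0.18271 × 1.4383 × 4.0357 = 1.06055
Highest is cycle (1) at 1.1070 (>1, arbitrage).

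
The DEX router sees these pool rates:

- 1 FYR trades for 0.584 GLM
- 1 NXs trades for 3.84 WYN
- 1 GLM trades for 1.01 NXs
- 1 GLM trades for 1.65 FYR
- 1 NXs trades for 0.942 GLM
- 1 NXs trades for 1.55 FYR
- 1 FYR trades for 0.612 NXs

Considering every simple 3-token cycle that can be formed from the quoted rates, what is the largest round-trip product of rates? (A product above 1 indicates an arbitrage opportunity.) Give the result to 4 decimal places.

NXs→GLM→FYR→NXs: 0.942 × 1.65 × 0.612 = 0.95123
NXs→FYR→GLM→NXs: 1.55 × 0.584 × 1.01 = 0.91425
Maximum is NXs→GLM→FYR→NXs at 0.9512; no arbitrage — every cycle loses value.

0.9512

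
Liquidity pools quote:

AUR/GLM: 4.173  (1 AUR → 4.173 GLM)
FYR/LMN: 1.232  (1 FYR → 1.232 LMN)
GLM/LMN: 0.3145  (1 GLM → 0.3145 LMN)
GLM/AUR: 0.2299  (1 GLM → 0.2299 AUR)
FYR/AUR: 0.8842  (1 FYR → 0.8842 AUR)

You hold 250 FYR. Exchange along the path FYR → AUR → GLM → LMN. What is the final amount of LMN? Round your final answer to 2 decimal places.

290.11

250 FYR × 0.8842 = 221.05 AUR
221.05 AUR × 4.173 = 922.44165 GLM
922.44165 GLM × 0.3145 = 290.107898925 LMN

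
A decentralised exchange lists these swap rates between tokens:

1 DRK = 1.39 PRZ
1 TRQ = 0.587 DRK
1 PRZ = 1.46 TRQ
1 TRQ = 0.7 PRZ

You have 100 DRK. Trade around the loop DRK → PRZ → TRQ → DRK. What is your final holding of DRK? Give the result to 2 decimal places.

119.13

100 DRK × 1.39 = 139 PRZ
139 PRZ × 1.46 = 202.94 TRQ
202.94 TRQ × 0.587 = 119.12578 DRK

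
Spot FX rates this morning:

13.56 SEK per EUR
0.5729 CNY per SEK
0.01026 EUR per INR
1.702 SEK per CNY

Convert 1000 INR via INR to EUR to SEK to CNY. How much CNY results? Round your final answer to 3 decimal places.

1000 INR × 0.01026 = 10.26 EUR
10.26 EUR × 13.56 = 139.1256 SEK
139.1256 SEK × 0.5729 = 79.70505624 CNY

79.705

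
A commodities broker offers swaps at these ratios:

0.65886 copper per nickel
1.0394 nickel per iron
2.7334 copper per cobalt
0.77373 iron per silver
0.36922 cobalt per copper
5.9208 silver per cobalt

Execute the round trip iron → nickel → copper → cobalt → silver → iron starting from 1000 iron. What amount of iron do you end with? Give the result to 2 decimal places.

1000 iron × 1.0394 = 1039.4 nickel
1039.4 nickel × 0.65886 = 684.819084 copper
684.819084 copper × 0.36922 = 252.84890219448 cobalt
252.84890219448 cobalt × 5.9208 = 1497.067780113077184 silver
1497.067780113077184 silver × 0.77373 = 1158.32625350689120957632 iron

1158.33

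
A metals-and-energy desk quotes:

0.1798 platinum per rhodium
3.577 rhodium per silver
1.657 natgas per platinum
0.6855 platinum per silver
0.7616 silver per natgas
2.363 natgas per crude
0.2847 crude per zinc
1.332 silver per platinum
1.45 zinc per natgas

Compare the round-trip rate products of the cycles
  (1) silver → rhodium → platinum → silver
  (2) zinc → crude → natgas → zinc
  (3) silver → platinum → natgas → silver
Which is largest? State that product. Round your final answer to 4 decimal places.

(1) 3.577 × 0.1798 × 1.332 = 0.85667
(2) 0.2847 × 2.363 × 1.45 = 0.97548
(3) 0.6855 × 1.657 × 0.7616 = 0.86508
Highest is cycle (2) at 0.9755 (≤1, no arbitrage).

0.9755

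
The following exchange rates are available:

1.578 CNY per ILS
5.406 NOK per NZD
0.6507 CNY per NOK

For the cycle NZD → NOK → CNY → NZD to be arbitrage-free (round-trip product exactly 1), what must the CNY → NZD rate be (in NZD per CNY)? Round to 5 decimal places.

0.28428

Known legs of the cycle: 5.406 × 0.6507 = 3.5176842
For no arbitrage the full-cycle product must be 1, so the missing rate is 1 / 3.5176842 ≈ 0.2842779.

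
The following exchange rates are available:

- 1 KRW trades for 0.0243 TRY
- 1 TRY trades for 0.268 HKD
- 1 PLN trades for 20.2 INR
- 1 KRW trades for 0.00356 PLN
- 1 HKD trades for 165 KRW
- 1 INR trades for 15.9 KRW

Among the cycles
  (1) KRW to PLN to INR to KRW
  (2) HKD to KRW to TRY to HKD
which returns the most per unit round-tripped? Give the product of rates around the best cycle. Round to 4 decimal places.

1.1434

(1) 0.00356 × 20.2 × 15.9 = 1.14340
(2) 165 × 0.0243 × 0.268 = 1.07455
Highest is cycle (1) at 1.1434 (>1, arbitrage).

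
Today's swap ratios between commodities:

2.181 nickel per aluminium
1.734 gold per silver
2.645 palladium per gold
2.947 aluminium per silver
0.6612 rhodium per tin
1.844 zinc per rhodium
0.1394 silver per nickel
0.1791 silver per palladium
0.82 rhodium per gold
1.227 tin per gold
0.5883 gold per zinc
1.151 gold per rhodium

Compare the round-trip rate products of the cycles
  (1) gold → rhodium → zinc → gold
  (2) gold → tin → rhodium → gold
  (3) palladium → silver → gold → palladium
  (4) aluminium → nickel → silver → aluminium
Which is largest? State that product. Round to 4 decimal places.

0.9338

(1) 0.82 × 1.844 × 0.5883 = 0.88956
(2) 1.227 × 0.6612 × 1.151 = 0.93380
(3) 0.1791 × 1.734 × 2.645 = 0.82143
(4) 2.181 × 0.1394 × 2.947 = 0.89598
Highest is cycle (2) at 0.9338 (≤1, no arbitrage).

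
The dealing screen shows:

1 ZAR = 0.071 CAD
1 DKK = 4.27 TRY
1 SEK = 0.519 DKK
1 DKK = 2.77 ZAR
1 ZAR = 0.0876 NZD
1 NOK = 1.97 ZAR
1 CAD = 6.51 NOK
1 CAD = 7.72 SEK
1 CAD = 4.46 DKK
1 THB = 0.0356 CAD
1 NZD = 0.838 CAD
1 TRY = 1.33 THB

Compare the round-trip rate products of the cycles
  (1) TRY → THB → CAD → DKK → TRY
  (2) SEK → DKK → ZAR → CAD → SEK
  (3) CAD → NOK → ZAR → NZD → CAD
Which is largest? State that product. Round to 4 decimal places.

(1) 1.33 × 0.0356 × 4.46 × 4.27 = 0.90170
(2) 0.519 × 2.77 × 0.071 × 7.72 = 0.78799
(3) 6.51 × 1.97 × 0.0876 × 0.838 = 0.94145
Highest is cycle (3) at 0.9414 (≤1, no arbitrage).

0.9414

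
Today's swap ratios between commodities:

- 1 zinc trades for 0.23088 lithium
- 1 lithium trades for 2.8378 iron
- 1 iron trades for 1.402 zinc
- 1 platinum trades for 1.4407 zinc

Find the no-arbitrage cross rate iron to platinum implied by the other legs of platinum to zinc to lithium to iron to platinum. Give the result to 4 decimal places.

1.0594

Known legs of the cycle: 1.4407 × 0.23088 × 2.8378 = 0.9439340540448
For no arbitrage the full-cycle product must be 1, so the missing rate is 1 / 0.9439340540448 ≈ 1.059396.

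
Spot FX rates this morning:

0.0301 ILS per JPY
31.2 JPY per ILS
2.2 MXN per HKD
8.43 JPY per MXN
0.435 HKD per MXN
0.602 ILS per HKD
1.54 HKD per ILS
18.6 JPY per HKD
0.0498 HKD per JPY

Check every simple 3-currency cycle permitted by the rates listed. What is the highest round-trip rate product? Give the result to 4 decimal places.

JPY→HKD→ILS→JPY: 0.0498 × 0.602 × 31.2 = 0.93536
JPY→HKD→MXN→JPY: 0.0498 × 2.2 × 8.43 = 0.92359
JPY→ILS→HKD→JPY: 0.0301 × 1.54 × 18.6 = 0.86218
Maximum is JPY→HKD→ILS→JPY at 0.9354; no arbitrage — every cycle loses value.

0.9354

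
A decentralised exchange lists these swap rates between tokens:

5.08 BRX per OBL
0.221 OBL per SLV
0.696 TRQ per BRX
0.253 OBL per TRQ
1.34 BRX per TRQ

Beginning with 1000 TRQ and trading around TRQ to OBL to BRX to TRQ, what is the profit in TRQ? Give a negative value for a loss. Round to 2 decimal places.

-105.47

1000 TRQ × 0.253 = 253 OBL
253 OBL × 5.08 = 1285.24 BRX
1285.24 BRX × 0.696 = 894.52704 TRQ
Net change: 894.52704 − 1000 = -105.47296 TRQ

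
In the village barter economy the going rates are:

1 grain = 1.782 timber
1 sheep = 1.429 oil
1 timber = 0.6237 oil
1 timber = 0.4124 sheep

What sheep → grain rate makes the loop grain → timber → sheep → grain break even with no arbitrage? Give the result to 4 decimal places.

1.3607

Known legs of the cycle: 1.782 × 0.4124 = 0.7348968
For no arbitrage the full-cycle product must be 1, so the missing rate is 1 / 0.7348968 ≈ 1.360735.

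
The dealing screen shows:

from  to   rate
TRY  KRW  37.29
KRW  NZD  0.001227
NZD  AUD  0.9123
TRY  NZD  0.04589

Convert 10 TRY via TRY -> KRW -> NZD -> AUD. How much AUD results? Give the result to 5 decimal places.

0.41742

10 TRY × 37.29 = 372.9 KRW
372.9 KRW × 0.001227 = 0.4575483 NZD
0.4575483 NZD × 0.9123 = 0.41742131409 AUD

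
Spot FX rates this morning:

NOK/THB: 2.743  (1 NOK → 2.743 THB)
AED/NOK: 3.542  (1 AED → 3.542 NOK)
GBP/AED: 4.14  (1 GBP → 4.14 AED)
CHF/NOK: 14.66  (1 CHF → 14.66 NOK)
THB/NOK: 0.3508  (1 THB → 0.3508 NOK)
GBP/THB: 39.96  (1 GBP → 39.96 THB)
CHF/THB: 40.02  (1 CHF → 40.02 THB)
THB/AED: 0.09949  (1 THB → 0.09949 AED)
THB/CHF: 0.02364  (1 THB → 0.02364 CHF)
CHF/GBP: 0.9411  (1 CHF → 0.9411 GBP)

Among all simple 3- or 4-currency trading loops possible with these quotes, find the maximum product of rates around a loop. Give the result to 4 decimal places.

0.9666

NOK→THB→AED→NOK: 2.743 × 0.09949 × 3.542 = 0.96662
NOK→THB→CHF→NOK: 2.743 × 0.02364 × 14.66 = 0.95062
GBP→THB→CHF→GBP: 39.96 × 0.02364 × 0.9411 = 0.88901
Maximum is NOK→THB→AED→NOK at 0.9666; no arbitrage — every cycle loses value.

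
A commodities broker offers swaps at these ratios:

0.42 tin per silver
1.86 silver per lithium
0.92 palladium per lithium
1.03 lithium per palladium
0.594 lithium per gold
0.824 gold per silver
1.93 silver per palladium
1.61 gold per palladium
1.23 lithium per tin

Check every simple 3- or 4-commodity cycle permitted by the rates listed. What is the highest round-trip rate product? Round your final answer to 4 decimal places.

0.9609

tin→lithium→silver→tin: 1.23 × 1.86 × 0.42 = 0.96088
palladium→silver→tin→lithium→palladium: 1.93 × 0.42 × 1.23 × 0.92 = 0.91727
silver→gold→lithium→silver: 0.824 × 0.594 × 1.86 = 0.91039
palladium→gold→lithium→palladium: 1.61 × 0.594 × 0.92 = 0.87983
palladium→silver→gold→lithium→palladium: 1.93 × 0.824 × 0.594 × 0.92 = 0.86908
Maximum is tin→lithium→silver→tin at 0.9609; no arbitrage — every cycle loses value.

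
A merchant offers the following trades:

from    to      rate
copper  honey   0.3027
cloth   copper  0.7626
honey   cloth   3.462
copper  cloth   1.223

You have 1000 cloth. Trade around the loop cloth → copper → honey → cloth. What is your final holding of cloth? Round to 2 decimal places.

799.16

1000 cloth × 0.7626 = 762.6 copper
762.6 copper × 0.3027 = 230.83902 honey
230.83902 honey × 3.462 = 799.16468724 cloth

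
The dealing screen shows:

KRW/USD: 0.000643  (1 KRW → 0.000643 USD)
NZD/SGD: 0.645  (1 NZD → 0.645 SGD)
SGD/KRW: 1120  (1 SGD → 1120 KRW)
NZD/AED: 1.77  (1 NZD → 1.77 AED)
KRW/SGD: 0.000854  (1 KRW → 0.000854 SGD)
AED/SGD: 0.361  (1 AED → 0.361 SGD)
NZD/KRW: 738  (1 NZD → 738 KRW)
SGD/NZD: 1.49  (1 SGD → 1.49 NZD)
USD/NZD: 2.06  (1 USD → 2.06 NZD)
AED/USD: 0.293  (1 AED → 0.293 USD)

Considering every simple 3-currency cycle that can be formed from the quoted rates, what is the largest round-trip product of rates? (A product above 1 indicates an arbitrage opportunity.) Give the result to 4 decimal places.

1.0683

AED→USD→NZD→AED: 0.293 × 2.06 × 1.77 = 1.06834
NZD→KRW→USD→NZD: 738 × 0.000643 × 2.06 = 0.97754
SGD→NZD→AED→SGD: 1.49 × 1.77 × 0.361 = 0.95207
SGD→NZD→KRW→SGD: 1.49 × 738 × 0.000854 = 0.93908
Maximum is AED→USD→NZD→AED at 1.0683; arbitrage exists.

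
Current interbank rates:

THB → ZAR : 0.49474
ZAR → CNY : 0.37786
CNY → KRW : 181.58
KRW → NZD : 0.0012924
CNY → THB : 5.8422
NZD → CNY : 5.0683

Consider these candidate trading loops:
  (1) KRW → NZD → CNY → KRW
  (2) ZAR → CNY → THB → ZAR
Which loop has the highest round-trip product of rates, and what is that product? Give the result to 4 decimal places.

(1) 0.0012924 × 5.0683 × 181.58 = 1.18940
(2) 0.37786 × 5.8422 × 0.49474 = 1.09216
Highest is cycle (1) at 1.1894 (>1, arbitrage).

1.1894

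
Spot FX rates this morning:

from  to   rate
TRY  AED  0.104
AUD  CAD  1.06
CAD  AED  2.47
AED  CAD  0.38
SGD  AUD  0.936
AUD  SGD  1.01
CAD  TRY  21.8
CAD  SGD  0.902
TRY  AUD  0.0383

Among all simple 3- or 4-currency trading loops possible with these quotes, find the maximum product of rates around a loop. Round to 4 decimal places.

CAD→SGD→AUD→CAD: 0.902 × 0.936 × 1.06 = 0.89493
CAD→TRY→AUD→CAD: 21.8 × 0.0383 × 1.06 = 0.88504
CAD→TRY→AED→CAD: 21.8 × 0.104 × 0.38 = 0.86154
Maximum is CAD→SGD→AUD→CAD at 0.8949; no arbitrage — every cycle loses value.

0.8949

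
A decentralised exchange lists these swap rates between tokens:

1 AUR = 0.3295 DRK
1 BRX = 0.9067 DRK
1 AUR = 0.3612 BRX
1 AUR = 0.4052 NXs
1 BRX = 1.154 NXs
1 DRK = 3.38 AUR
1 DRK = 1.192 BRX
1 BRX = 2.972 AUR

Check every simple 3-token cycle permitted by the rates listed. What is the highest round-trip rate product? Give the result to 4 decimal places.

AUR→DRK→BRX→AUR: 0.3295 × 1.192 × 2.972 = 1.16729
AUR→BRX→DRK→AUR: 0.3612 × 0.9067 × 3.38 = 1.10695
Maximum is AUR→DRK→BRX→AUR at 1.1673; arbitrage exists.

1.1673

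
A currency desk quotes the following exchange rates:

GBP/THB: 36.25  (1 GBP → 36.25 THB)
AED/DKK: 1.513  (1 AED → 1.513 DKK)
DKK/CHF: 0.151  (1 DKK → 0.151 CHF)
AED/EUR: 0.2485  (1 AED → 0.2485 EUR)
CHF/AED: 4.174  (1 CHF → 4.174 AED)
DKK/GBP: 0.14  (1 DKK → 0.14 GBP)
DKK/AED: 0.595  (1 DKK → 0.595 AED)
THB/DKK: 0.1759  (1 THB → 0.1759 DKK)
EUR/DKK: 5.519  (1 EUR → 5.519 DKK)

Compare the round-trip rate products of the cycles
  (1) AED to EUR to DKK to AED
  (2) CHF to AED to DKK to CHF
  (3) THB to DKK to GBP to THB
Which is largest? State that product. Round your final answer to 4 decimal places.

0.9536

(1) 0.2485 × 5.519 × 0.595 = 0.81603
(2) 4.174 × 1.513 × 0.151 = 0.95360
(3) 0.1759 × 0.14 × 36.25 = 0.89269
Highest is cycle (2) at 0.9536 (≤1, no arbitrage).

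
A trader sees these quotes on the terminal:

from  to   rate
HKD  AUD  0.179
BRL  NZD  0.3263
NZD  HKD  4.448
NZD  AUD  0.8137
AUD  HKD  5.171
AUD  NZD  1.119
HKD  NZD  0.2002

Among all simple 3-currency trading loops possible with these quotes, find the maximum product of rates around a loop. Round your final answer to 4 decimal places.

0.8909

HKD→AUD→NZD→HKD: 0.179 × 1.119 × 4.448 = 0.89094
HKD→NZD→AUD→HKD: 0.2002 × 0.8137 × 5.171 = 0.84237
Maximum is HKD→AUD→NZD→HKD at 0.8909; no arbitrage — every cycle loses value.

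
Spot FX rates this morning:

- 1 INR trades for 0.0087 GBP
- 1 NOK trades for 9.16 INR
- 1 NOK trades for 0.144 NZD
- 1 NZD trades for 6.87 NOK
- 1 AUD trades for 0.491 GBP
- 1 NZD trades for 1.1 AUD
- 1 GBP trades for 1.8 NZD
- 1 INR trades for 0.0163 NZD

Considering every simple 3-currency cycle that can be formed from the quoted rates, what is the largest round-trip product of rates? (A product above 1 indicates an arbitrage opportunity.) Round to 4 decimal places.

INR→NZD→NOK→INR: 0.0163 × 6.87 × 9.16 = 1.02575
GBP→NZD→AUD→GBP: 1.8 × 1.1 × 0.491 = 0.97218
Maximum is INR→NZD→NOK→INR at 1.0257; arbitrage exists.

1.0257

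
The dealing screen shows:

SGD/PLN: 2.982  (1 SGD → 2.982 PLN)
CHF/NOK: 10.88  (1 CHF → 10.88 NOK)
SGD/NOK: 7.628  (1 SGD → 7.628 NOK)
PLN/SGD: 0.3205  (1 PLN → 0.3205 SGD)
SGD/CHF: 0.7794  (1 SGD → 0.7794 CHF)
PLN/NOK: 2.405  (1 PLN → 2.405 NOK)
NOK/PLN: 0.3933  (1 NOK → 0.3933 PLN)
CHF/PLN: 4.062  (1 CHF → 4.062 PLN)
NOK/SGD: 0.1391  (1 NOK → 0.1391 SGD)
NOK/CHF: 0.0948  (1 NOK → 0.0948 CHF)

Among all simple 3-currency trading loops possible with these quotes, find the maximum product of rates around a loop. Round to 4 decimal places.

SGD→CHF→NOK→SGD: 0.7794 × 10.88 × 0.1391 = 1.17955
SGD→CHF→PLN→SGD: 0.7794 × 4.062 × 0.3205 = 1.01468
SGD→PLN→NOK→SGD: 2.982 × 2.405 × 0.1391 = 0.99758
SGD→NOK→PLN→SGD: 7.628 × 0.3933 × 0.3205 = 0.96153
CHF→PLN→NOK→CHF: 4.062 × 2.405 × 0.0948 = 0.92611
Maximum is SGD→CHF→NOK→SGD at 1.1796; arbitrage exists.

1.1796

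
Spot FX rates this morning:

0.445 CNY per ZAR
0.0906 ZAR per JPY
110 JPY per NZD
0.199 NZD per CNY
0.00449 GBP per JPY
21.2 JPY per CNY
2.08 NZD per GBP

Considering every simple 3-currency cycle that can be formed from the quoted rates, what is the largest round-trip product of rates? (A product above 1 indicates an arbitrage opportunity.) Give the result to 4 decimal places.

1.0273

JPY→GBP→NZD→JPY: 0.00449 × 2.08 × 110 = 1.02731
JPY→ZAR→CNY→JPY: 0.0906 × 0.445 × 21.2 = 0.85472
Maximum is JPY→GBP→NZD→JPY at 1.0273; arbitrage exists.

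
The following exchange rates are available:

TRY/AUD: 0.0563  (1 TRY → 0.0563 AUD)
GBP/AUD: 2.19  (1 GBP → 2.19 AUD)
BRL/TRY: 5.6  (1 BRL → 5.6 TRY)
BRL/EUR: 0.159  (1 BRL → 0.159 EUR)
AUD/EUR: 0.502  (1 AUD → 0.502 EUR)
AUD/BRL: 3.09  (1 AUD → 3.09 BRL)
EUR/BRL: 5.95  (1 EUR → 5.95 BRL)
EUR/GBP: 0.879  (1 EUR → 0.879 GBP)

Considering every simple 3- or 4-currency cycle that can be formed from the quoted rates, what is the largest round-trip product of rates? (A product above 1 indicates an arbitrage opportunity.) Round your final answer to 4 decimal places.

BRL→TRY→AUD→BRL: 5.6 × 0.0563 × 3.09 = 0.97422
AUD→EUR→GBP→AUD: 0.502 × 0.879 × 2.19 = 0.96636
BRL→EUR→GBP→AUD→BRL: 0.159 × 0.879 × 2.19 × 3.09 = 0.94578
BRL→TRY→AUD→EUR→BRL: 5.6 × 0.0563 × 0.502 × 5.95 = 0.94171
Maximum is BRL→TRY→AUD→BRL at 0.9742; no arbitrage — every cycle loses value.

0.9742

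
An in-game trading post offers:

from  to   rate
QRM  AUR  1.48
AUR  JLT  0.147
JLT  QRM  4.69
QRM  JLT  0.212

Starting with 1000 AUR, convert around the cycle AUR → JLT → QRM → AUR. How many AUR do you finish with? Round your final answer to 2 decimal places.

1020.36

1000 AUR × 0.147 = 147 JLT
147 JLT × 4.69 = 689.43 QRM
689.43 QRM × 1.48 = 1020.3564 AUR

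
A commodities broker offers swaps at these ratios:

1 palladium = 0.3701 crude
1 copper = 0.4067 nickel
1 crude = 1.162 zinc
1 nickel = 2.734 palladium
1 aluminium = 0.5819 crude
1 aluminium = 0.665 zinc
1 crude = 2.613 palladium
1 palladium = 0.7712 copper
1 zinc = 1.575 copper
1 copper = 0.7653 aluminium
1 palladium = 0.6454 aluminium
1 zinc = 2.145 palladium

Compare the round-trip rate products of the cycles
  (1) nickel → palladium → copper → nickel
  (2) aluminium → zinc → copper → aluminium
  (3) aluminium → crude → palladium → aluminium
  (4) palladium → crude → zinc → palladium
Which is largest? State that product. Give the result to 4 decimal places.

(1) 2.734 × 0.7712 × 0.4067 = 0.85751
(2) 0.665 × 1.575 × 0.7653 = 0.80156
(3) 0.5819 × 2.613 × 0.6454 = 0.98133
(4) 0.3701 × 1.162 × 2.145 = 0.92247
Highest is cycle (3) at 0.9813 (≤1, no arbitrage).

0.9813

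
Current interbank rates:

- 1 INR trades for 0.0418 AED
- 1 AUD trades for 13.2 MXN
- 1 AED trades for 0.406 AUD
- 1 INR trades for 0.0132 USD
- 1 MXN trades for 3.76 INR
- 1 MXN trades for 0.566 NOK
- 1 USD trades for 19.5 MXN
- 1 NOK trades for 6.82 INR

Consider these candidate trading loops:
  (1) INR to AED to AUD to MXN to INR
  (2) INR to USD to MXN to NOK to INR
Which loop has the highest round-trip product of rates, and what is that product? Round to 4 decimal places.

0.9936

(1) 0.0418 × 0.406 × 13.2 × 3.76 = 0.84229
(2) 0.0132 × 19.5 × 0.566 × 6.82 = 0.99359
Highest is cycle (2) at 0.9936 (≤1, no arbitrage).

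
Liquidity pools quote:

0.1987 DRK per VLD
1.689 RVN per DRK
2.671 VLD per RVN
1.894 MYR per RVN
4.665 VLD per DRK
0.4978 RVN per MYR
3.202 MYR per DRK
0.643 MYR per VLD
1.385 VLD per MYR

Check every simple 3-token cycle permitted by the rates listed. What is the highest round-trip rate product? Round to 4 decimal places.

DRK→RVN→VLD→DRK: 1.689 × 2.671 × 0.1987 = 0.89640
DRK→MYR→VLD→DRK: 3.202 × 1.385 × 0.1987 = 0.88119
MYR→RVN→VLD→MYR: 0.4978 × 2.671 × 0.643 = 0.85495
Maximum is DRK→RVN→VLD→DRK at 0.8964; no arbitrage — every cycle loses value.

0.8964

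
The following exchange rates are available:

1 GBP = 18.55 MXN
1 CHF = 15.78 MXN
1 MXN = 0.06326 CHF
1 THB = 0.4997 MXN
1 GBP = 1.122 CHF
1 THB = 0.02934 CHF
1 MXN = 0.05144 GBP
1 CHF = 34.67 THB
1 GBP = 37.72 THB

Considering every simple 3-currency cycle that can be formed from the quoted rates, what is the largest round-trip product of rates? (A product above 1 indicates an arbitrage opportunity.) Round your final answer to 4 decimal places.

1.0960

CHF→THB→MXN→CHF: 34.67 × 0.4997 × 0.06326 = 1.09595
MXN→GBP→THB→MXN: 0.05144 × 37.72 × 0.4997 = 0.96958
CHF→MXN→GBP→CHF: 15.78 × 0.05144 × 1.122 = 0.91075
Maximum is CHF→THB→MXN→CHF at 1.0960; arbitrage exists.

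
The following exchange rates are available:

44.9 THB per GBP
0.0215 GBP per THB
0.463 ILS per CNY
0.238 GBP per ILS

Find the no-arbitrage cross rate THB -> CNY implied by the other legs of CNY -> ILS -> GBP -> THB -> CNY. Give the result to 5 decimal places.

0.20211

Known legs of the cycle: 0.463 × 0.238 × 44.9 = 4.9477106
For no arbitrage the full-cycle product must be 1, so the missing rate is 1 / 4.9477106 ≈ 0.2021137.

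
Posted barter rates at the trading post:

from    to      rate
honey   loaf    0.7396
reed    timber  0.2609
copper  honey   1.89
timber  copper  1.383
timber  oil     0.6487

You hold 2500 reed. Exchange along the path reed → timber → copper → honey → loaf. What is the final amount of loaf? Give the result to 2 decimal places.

2500 reed × 0.2609 = 652.25 timber
652.25 timber × 1.383 = 902.06175 copper
902.06175 copper × 1.89 = 1704.8967075 honey
1704.8967075 honey × 0.7396 = 1260.941604867 loaf

1260.94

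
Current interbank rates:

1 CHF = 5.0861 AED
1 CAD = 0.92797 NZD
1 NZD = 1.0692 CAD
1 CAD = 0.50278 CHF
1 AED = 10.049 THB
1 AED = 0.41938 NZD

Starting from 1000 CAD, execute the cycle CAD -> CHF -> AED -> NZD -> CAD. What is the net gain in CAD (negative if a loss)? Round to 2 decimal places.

146.65

1000 CAD × 0.50278 = 502.78 CHF
502.78 CHF × 5.0861 = 2557.189358 AED
2557.189358 AED × 0.41938 = 1072.43407295804 NZD
1072.43407295804 NZD × 1.0692 = 1146.646510806736368 CAD
Net change: 1146.646510806736368 − 1000 = 146.646510806736368 CAD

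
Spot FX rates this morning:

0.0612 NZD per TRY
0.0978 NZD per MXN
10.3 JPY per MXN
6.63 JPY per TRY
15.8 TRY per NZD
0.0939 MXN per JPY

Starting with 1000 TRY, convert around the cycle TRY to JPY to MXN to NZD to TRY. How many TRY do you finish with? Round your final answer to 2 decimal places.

1000 TRY × 6.63 = 6630 JPY
6630 JPY × 0.0939 = 622.557 MXN
622.557 MXN × 0.0978 = 60.8860746 NZD
60.8860746 NZD × 15.8 = 961.99997868 TRY

962.00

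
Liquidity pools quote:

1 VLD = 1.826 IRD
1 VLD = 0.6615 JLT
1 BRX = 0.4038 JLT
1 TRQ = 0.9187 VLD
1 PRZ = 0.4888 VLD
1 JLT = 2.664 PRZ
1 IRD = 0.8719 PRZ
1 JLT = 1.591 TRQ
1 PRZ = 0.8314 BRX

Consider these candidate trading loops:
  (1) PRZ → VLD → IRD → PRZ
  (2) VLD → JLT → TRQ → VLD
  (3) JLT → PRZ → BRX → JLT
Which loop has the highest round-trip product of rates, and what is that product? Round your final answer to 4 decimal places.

0.9669

(1) 0.4888 × 1.826 × 0.8719 = 0.77821
(2) 0.6615 × 1.591 × 0.9187 = 0.96688
(3) 2.664 × 0.8314 × 0.4038 = 0.89436
Highest is cycle (2) at 0.9669 (≤1, no arbitrage).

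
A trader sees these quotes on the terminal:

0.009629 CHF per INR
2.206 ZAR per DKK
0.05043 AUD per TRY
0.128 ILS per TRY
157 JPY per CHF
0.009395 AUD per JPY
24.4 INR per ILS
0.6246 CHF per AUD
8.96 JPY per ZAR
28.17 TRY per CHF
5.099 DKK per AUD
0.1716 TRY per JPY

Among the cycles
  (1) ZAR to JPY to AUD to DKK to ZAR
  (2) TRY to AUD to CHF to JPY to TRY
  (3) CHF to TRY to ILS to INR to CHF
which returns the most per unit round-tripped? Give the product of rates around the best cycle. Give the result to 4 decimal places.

(1) 8.96 × 0.009395 × 5.099 × 2.206 = 0.94688
(2) 0.05043 × 0.6246 × 157 × 0.1716 = 0.84861
(3) 28.17 × 0.128 × 24.4 × 0.009629 = 0.84716
Highest is cycle (1) at 0.9469 (≤1, no arbitrage).

0.9469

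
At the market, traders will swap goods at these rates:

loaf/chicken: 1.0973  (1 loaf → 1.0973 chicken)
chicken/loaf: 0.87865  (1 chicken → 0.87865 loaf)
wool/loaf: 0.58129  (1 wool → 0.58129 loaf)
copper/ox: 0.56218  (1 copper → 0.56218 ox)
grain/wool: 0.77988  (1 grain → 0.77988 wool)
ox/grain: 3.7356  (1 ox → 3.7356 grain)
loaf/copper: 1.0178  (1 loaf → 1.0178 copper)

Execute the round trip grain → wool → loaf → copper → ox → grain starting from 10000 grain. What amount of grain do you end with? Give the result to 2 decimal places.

10000 grain × 0.77988 = 7798.8 wool
7798.8 wool × 0.58129 = 4533.364452 loaf
4533.364452 loaf × 1.0178 = 4614.0583392456 copper
4614.0583392456 copper × 0.56218 = 2593.931317157091408 ox
2593.931317157091408 ox × 3.7356 = 9689.8898283720306637248 grain

9689.89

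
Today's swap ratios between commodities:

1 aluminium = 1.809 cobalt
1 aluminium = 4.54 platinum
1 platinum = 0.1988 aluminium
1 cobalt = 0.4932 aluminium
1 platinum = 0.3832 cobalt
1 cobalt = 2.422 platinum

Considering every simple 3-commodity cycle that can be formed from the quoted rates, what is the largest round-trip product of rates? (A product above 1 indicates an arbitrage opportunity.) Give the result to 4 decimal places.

platinum→aluminium→cobalt→platinum: 0.1988 × 1.809 × 2.422 = 0.87102
platinum→cobalt→aluminium→platinum: 0.3832 × 0.4932 × 4.54 = 0.85803
Maximum is platinum→aluminium→cobalt→platinum at 0.8710; no arbitrage — every cycle loses value.

0.8710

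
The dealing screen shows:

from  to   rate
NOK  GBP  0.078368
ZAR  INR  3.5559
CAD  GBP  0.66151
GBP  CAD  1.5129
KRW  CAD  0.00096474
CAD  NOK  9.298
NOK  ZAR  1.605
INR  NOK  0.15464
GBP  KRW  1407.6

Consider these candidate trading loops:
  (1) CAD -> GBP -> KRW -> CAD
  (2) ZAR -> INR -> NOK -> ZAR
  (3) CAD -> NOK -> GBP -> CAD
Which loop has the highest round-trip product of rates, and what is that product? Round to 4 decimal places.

(1) 0.66151 × 1407.6 × 0.00096474 = 0.89831
(2) 3.5559 × 0.15464 × 1.605 = 0.88256
(3) 9.298 × 0.078368 × 1.5129 = 1.10240
Highest is cycle (3) at 1.1024 (>1, arbitrage).

1.1024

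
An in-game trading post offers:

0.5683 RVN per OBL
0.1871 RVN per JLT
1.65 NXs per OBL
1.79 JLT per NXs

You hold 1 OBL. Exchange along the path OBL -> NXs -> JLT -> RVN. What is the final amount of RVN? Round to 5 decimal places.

0.55260

1 OBL × 1.65 = 1.65 NXs
1.65 NXs × 1.79 = 2.9535 JLT
2.9535 JLT × 0.1871 = 0.55259985 RVN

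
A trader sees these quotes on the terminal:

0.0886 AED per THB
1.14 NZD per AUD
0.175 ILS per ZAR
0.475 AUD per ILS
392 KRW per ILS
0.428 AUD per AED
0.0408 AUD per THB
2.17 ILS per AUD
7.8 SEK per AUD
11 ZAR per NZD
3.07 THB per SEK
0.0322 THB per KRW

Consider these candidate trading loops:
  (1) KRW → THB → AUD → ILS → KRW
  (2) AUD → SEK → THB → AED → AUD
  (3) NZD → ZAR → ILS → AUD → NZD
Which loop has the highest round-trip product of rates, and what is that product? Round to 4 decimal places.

(1) 0.0322 × 0.0408 × 2.17 × 392 = 1.11754
(2) 7.8 × 3.07 × 0.0886 × 0.428 = 0.90805
(3) 11 × 0.175 × 0.475 × 1.14 = 1.04239
Highest is cycle (1) at 1.1175 (>1, arbitrage).

1.1175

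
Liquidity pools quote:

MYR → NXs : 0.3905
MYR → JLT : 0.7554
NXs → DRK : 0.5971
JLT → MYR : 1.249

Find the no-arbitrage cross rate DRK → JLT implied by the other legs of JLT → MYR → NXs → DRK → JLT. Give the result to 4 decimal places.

3.4338

Known legs of the cycle: 1.249 × 0.3905 × 0.5971 = 0.29122626995
For no arbitrage the full-cycle product must be 1, so the missing rate is 1 / 0.29122626995 ≈ 3.433756.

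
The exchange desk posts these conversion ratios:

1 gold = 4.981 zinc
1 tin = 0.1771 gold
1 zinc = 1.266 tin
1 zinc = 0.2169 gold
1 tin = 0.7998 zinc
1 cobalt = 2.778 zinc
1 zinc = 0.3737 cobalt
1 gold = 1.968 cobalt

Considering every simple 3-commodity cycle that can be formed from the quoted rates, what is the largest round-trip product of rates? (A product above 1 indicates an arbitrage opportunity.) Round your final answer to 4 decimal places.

1.1858

gold→cobalt→zinc→gold: 1.968 × 2.778 × 0.2169 = 1.18581
tin→gold→zinc→tin: 0.1771 × 4.981 × 1.266 = 1.11678
Maximum is gold→cobalt→zinc→gold at 1.1858; arbitrage exists.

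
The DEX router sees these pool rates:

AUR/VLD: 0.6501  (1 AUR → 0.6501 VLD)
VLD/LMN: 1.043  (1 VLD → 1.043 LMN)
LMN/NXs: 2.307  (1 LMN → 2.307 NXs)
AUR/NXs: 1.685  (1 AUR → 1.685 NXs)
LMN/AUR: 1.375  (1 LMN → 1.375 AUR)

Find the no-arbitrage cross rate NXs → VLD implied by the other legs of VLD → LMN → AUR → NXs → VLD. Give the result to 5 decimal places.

Known legs of the cycle: 1.043 × 1.375 × 1.685 = 2.416500625
For no arbitrage the full-cycle product must be 1, so the missing rate is 1 / 2.416500625 ≈ 0.4138215.

0.41382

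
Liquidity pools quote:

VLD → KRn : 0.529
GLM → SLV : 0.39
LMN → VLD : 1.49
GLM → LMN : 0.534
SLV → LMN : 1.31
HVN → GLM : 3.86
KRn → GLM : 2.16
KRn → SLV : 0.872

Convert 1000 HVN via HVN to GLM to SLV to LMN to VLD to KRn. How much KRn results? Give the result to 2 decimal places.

1554.41

1000 HVN × 3.86 = 3860 GLM
3860 GLM × 0.39 = 1505.4 SLV
1505.4 SLV × 1.31 = 1972.074 LMN
1972.074 LMN × 1.49 = 2938.39026 VLD
2938.39026 VLD × 0.529 = 1554.40844754 KRn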